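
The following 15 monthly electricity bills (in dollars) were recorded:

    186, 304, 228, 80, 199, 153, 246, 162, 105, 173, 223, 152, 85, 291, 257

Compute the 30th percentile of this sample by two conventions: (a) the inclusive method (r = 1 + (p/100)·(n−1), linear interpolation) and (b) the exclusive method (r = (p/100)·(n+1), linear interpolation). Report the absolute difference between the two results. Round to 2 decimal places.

2.00

Sorted: 80, 85, 105, 152, 153, 162, 173, 186, 199, 223, 228, 246, 257, 291, 304.
n = 15.
(a) r = 5.2; between ranks 5 (153) and 6 (162): 154.8.
(b) r = 4.8; between ranks 4 (152) and 5 (153): 152.8.
|154.8 − 152.8| = 2.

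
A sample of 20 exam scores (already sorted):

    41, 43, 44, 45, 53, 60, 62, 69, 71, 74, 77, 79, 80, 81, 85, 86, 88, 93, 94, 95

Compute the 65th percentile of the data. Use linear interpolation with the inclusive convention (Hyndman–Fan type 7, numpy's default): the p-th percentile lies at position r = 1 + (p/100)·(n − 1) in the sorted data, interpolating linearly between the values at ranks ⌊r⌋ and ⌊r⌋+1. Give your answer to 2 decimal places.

n = 20.
r = 1 + (65/100)·(20 − 1) = 1 + 12.35 = 13.35.
Rank 13 is 80 and rank 14 is 81.
Interpolate: 80 + 0.35·(81 − 80) = 80 + 0.35·1 = 80.35.

80.35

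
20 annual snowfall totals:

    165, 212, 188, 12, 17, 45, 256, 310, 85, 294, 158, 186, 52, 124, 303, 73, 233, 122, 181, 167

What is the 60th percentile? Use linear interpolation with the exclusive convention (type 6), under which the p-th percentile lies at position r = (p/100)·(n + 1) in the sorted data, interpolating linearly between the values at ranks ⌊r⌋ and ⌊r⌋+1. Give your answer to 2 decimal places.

Sorted: 12, 17, 45, 52, 73, 85, 122, 124, 158, 165, 167, 181, 186, 188, 212, 233, 256, 294, 303, 310.
n = 20.
r = (60/100)·(20 + 1) = 12.6.
Rank 12 is 181 and rank 13 is 186.
Interpolate: 181 + 0.6·(186 − 181) = 181 + 0.6·5 = 184.

184.00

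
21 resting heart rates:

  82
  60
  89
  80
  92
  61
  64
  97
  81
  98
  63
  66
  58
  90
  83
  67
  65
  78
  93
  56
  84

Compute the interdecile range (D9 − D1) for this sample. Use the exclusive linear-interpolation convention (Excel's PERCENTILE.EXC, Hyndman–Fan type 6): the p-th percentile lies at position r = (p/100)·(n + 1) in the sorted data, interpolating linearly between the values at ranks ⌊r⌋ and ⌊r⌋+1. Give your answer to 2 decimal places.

Sorted: 56, 58, 60, 61, 63, 64, 65, 66, 67, 78, 80, 81, 82, 83, 84, 89, 90, 92, 93, 97, 98.
n = 21.
P10: r = 2.2; ranks 2–3 are 58, 60; interpolating gives 58.4.
P90: r = 19.8; ranks 19–20 are 93, 97; interpolating gives 96.2.
Difference: 96.2 − 58.4 = 37.8.

37.80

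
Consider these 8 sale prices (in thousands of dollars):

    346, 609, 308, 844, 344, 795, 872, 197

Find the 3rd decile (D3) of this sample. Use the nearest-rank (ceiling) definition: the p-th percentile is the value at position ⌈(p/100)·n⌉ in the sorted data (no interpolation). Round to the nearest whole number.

Sorted: 197, 308, 344, 346, 609, 795, 844, 872.
n = 8.
Position = ⌈30/100 · 8⌉ = ⌈2.4⌉ = 3.
The value at rank 3 is 344.

344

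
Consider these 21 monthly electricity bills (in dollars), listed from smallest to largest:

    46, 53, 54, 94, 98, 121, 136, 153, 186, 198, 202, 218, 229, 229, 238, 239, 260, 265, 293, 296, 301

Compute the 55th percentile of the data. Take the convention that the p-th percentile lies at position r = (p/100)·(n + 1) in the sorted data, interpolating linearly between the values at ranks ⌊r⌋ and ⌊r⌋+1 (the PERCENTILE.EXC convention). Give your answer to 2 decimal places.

219.10

n = 21.
r = (55/100)·(21 + 1) = 12.1.
Rank 12 is 218 and rank 13 is 229.
Interpolate: 218 + 0.1·(229 − 218) = 218 + 0.1·11 = 219.1.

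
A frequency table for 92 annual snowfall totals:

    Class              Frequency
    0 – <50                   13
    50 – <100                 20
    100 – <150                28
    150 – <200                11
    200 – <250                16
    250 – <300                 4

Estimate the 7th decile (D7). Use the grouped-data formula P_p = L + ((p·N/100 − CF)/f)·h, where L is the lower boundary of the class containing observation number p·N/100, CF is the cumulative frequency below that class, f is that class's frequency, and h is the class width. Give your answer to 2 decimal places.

N = 92; target position k = 70/100 · 92 = 64.4.
Cumulative frequencies: 13, 33, 61, 72, 88, 92.
Observation 64.4 falls in the class 150 – <200.
L = 150, CF = 61, f = 11, h = 50.
P70 = 150 + ((64.4 − 61)/11)·50 = 150 + 15.4545 = 165.455.

165.45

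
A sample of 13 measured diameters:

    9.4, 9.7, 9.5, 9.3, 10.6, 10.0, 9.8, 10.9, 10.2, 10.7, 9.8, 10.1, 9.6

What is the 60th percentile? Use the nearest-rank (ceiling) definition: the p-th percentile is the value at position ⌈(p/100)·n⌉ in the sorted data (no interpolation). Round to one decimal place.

10.0

Sorted: 9.3, 9.4, 9.5, 9.6, 9.7, 9.8, 9.8, 10.0, 10.1, 10.2, 10.6, 10.7, 10.9.
n = 13.
Position = ⌈60/100 · 13⌉ = ⌈7.8⌉ = 8.
The value at rank 8 is 10.0.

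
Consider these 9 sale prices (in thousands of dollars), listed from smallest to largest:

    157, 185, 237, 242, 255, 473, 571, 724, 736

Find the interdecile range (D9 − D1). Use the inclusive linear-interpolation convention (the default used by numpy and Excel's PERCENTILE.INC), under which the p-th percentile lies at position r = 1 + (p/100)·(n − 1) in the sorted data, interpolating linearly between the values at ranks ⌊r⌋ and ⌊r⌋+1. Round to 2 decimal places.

547.00

n = 9.
P10: r = 1.8; ranks 1–2 are 157, 185; interpolating gives 179.4.
P90: r = 8.2; ranks 8–9 are 724, 736; interpolating gives 726.4.
Difference: 726.4 − 179.4 = 547.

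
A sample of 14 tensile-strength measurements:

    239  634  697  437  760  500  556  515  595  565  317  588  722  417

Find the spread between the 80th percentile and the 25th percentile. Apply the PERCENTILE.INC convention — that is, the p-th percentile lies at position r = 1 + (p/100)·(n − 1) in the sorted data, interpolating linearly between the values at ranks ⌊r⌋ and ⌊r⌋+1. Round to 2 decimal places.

Sorted: 239, 317, 417, 437, 500, 515, 556, 565, 588, 595, 634, 697, 722, 760.
n = 14.
P25: r = 4.25; ranks 4–5 are 437, 500; interpolating gives 452.75.
P80: r = 11.4; ranks 11–12 are 634, 697; interpolating gives 659.2.
Difference: 659.2 − 452.75 = 206.45.

206.45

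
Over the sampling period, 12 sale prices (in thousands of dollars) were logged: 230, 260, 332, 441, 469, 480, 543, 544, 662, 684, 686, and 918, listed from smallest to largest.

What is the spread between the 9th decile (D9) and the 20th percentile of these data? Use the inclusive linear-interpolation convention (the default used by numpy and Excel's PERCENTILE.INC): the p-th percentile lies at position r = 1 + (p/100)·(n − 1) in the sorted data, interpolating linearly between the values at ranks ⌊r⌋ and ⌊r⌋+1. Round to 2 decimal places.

332.00

n = 12.
P20: r = 3.2; ranks 3–4 are 332, 441; interpolating gives 353.8.
P90: r = 10.9; ranks 10–11 are 684, 686; interpolating gives 685.8.
Difference: 685.8 − 353.8 = 332.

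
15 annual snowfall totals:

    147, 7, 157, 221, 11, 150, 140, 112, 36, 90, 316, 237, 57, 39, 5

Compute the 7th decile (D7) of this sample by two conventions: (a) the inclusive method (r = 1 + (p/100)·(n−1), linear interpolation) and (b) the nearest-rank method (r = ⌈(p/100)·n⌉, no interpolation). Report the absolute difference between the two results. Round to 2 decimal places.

Sorted: 5, 7, 11, 36, 39, 57, 90, 112, 140, 147, 150, 157, 221, 237, 316.
n = 15.
(a) r = 10.8; between ranks 10 (147) and 11 (150): 149.4.
(b) the nearest-rank method: rank 11 → 150.
|149.4 − 150| = 0.6.

0.60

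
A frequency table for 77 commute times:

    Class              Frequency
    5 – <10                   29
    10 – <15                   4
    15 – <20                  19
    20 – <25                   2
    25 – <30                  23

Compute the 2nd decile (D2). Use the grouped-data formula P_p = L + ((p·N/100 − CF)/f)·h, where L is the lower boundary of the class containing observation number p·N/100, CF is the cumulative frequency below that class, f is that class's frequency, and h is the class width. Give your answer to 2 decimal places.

7.66

N = 77; target position k = 20/100 · 77 = 15.4.
Cumulative frequencies: 29, 33, 52, 54, 77.
Observation 15.4 falls in the class 5 – <10.
L = 5, CF = 0, f = 29, h = 5.
P20 = 5 + ((15.4 − 0)/29)·5 = 5 + 2.65517 = 7.65517.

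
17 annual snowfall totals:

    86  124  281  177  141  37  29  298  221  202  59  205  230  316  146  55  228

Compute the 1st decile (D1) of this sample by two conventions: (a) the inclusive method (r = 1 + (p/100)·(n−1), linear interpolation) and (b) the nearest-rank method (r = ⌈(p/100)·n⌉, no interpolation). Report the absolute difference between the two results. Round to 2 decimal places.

10.80

Sorted: 29, 37, 55, 59, 86, 124, 141, 146, 177, 202, 205, 221, 228, 230, 281, 298, 316.
n = 17.
(a) r = 2.6; between ranks 2 (37) and 3 (55): 47.8.
(b) the nearest-rank method: rank 2 → 37.
|47.8 − 37| = 10.8.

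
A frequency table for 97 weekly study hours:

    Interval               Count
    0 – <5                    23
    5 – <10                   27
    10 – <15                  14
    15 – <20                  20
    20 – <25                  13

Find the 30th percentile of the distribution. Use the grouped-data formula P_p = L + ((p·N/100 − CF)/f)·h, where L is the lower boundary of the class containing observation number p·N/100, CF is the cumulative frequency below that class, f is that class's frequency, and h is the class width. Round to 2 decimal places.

6.13

N = 97; target position k = 30/100 · 97 = 29.1.
Cumulative frequencies: 23, 50, 64, 84, 97.
Observation 29.1 falls in the class 5 – <10.
L = 5, CF = 23, f = 27, h = 5.
P30 = 5 + ((29.1 − 23)/27)·5 = 5 + 1.12963 = 6.12963.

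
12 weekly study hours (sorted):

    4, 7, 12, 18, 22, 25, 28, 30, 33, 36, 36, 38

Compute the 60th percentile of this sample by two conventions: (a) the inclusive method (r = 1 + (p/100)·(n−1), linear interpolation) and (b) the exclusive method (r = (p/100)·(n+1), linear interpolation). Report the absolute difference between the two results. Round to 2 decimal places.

n = 12.
(a) r = 7.6; between ranks 7 (28) and 8 (30): 29.2.
(b) r = 7.8; between ranks 7 (28) and 8 (30): 29.6.
|29.2 − 29.6| = 0.4.

0.40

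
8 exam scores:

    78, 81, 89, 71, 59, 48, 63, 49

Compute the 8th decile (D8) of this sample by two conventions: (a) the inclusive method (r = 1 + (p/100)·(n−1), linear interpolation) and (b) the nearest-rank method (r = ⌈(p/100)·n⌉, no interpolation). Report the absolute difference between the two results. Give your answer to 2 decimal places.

Sorted: 48, 49, 59, 63, 71, 78, 81, 89.
n = 8.
(a) r = 6.6; between ranks 6 (78) and 7 (81): 79.8.
(b) the nearest-rank method: rank 7 → 81.
|79.8 − 81| = 1.2.

1.20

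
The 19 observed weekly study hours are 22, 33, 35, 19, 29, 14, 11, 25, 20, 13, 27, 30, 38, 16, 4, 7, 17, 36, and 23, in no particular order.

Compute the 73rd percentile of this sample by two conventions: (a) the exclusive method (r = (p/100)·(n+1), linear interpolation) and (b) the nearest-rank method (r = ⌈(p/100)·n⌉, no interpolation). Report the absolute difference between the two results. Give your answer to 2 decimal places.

0.60

Sorted: 4, 7, 11, 13, 14, 16, 17, 19, 20, 22, 23, 25, 27, 29, 30, 33, 35, 36, 38.
n = 19.
(a) r = 14.6; between ranks 14 (29) and 15 (30): 29.6.
(b) the nearest-rank method: rank 14 → 29.
|29.6 − 29| = 0.6.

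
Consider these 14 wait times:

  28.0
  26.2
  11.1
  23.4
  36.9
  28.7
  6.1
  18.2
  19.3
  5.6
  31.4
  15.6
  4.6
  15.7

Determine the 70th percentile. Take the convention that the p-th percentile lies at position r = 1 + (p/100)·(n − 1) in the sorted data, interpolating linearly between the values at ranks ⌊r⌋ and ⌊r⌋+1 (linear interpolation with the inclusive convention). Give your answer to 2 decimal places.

Sorted: 4.6, 5.6, 6.1, 11.1, 15.6, 15.7, 18.2, 19.3, 23.4, 26.2, 28.0, 28.7, 31.4, 36.9.
n = 14.
r = 1 + (70/100)·(14 − 1) = 1 + 9.1 = 10.1.
Rank 10 is 26.2 and rank 11 is 28.0.
Interpolate: 26.2 + 0.1·(28.0 − 26.2) = 26.2 + 0.1·1.8 = 26.38.

26.38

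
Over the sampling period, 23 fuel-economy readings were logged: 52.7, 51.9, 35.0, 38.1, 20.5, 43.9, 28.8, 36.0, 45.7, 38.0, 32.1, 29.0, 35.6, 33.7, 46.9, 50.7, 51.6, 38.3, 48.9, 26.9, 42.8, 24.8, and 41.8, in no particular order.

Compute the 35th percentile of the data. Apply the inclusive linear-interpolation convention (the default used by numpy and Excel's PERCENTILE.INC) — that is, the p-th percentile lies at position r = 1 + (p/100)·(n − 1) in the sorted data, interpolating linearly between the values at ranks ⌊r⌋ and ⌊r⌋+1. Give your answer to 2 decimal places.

Sorted: 20.5, 24.8, 26.9, 28.8, 29.0, 32.1, 33.7, 35.0, 35.6, 36.0, 38.0, 38.1, 38.3, 41.8, 42.8, 43.9, 45.7, 46.9, 48.9, 50.7, 51.6, 51.9, 52.7.
n = 23.
r = 1 + (35/100)·(23 − 1) = 1 + 7.7 = 8.7.
Rank 8 is 35.0 and rank 9 is 35.6.
Interpolate: 35.0 + 0.7·(35.6 − 35.0) = 35.0 + 0.7·0.6 = 35.42.

35.42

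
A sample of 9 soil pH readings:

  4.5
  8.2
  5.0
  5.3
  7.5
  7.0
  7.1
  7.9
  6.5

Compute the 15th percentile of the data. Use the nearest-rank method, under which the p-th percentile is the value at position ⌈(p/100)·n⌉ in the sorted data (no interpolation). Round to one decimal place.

5.0

Sorted: 4.5, 5.0, 5.3, 6.5, 7.0, 7.1, 7.5, 7.9, 8.2.
n = 9.
Position = ⌈15/100 · 9⌉ = ⌈1.35⌉ = 2.
The value at rank 2 is 5.0.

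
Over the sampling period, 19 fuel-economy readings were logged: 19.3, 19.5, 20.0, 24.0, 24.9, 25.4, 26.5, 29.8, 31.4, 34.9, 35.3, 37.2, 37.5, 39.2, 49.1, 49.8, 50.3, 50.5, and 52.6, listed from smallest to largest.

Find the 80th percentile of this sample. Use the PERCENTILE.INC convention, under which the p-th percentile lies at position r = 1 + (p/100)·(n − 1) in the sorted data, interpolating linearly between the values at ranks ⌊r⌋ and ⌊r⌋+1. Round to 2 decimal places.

49.38

n = 19.
r = 1 + (80/100)·(19 − 1) = 1 + 14.4 = 15.4.
Rank 15 is 49.1 and rank 16 is 49.8.
Interpolate: 49.1 + 0.4·(49.8 − 49.1) = 49.1 + 0.4·0.7 = 49.38.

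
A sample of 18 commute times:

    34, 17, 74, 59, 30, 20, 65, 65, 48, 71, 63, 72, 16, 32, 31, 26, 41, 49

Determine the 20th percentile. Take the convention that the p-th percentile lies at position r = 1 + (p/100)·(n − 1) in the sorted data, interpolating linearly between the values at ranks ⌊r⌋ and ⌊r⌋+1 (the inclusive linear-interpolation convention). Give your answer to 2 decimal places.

Sorted: 16, 17, 20, 26, 30, 31, 32, 34, 41, 48, 49, 59, 63, 65, 65, 71, 72, 74.
n = 18.
r = 1 + (20/100)·(18 − 1) = 1 + 3.4 = 4.4.
Rank 4 is 26 and rank 5 is 30.
Interpolate: 26 + 0.4·(30 − 26) = 26 + 0.4·4 = 27.6.

27.60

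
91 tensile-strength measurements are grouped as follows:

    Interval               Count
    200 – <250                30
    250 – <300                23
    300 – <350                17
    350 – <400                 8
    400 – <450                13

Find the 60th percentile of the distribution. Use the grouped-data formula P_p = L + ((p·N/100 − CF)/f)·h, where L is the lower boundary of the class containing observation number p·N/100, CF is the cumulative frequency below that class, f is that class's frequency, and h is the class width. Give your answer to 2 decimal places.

304.71

N = 91; target position k = 60/100 · 91 = 54.6.
Cumulative frequencies: 30, 53, 70, 78, 91.
Observation 54.6 falls in the class 300 – <350.
L = 300, CF = 53, f = 17, h = 50.
P60 = 300 + ((54.6 − 53)/17)·50 = 300 + 4.70588 = 304.706.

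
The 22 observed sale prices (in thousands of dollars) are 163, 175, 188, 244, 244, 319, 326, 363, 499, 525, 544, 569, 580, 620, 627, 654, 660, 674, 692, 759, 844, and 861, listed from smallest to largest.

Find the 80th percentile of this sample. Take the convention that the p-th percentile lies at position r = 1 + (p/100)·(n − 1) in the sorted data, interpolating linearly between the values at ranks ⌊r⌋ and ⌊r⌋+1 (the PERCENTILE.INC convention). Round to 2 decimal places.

671.20

n = 22.
r = 1 + (80/100)·(22 − 1) = 1 + 16.8 = 17.8.
Rank 17 is 660 and rank 18 is 674.
Interpolate: 660 + 0.8·(674 − 660) = 660 + 0.8·14 = 671.2.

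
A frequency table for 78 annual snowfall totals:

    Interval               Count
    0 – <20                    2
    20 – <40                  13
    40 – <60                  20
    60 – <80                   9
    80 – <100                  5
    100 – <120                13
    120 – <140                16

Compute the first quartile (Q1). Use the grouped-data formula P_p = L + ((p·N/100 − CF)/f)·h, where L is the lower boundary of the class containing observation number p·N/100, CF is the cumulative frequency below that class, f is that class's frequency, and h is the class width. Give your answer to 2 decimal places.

N = 78; target position k = 25/100 · 78 = 19.5.
Cumulative frequencies: 2, 15, 35, 44, 49, 62, 78.
Observation 19.5 falls in the class 40 – <60.
L = 40, CF = 15, f = 20, h = 20.
P25 = 40 + ((19.5 − 15)/20)·20 = 40 + 4.5 = 44.5.

44.50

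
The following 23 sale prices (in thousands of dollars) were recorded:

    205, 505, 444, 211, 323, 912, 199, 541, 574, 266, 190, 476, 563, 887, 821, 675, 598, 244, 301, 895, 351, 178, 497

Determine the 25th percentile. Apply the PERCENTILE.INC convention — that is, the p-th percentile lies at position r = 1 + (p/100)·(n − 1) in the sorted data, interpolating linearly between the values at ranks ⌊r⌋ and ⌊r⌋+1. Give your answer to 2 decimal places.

Sorted: 178, 190, 199, 205, 211, 244, 266, 301, 323, 351, 444, 476, 497, 505, 541, 563, 574, 598, 675, 821, 887, 895, 912.
n = 23.
r = 1 + (25/100)·(23 − 1) = 1 + 5.5 = 6.5.
Rank 6 is 244 and rank 7 is 266.
Interpolate: 244 + 0.5·(266 − 244) = 244 + 0.5·22 = 255.

255.00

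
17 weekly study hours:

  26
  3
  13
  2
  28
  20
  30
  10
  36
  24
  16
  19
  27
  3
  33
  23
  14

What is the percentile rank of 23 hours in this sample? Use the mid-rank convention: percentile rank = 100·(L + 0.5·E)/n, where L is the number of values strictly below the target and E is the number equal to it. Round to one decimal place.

Sorted: 2, 3, 3, 10, 13, 14, 16, 19, 20, 23, 24, 26, 27, 28, 30, 33, 36.
Count below 23: L = 9; count equal: E = 1; n = 17.
Percentile rank = 100·(9 + 0.5·1)/17 = 100·9.5/17 = 55.88.

55.9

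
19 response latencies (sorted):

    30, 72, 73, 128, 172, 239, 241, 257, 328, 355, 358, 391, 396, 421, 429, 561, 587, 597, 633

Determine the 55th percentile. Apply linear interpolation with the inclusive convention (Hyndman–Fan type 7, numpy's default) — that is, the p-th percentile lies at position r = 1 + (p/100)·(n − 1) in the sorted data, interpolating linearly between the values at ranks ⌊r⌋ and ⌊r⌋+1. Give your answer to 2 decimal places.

n = 19.
r = 1 + (55/100)·(19 − 1) = 1 + 9.9 = 10.9.
Rank 10 is 355 and rank 11 is 358.
Interpolate: 355 + 0.9·(358 − 355) = 355 + 0.9·3 = 357.7.

357.70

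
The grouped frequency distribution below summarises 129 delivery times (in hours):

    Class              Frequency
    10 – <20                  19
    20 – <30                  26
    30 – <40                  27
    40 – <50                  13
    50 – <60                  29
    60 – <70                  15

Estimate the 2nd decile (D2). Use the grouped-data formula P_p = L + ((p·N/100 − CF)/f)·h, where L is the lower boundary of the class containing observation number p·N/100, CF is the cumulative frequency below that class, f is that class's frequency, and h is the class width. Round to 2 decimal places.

N = 129; target position k = 20/100 · 129 = 25.8.
Cumulative frequencies: 19, 45, 72, 85, 114, 129.
Observation 25.8 falls in the class 20 – <30.
L = 20, CF = 19, f = 26, h = 10.
P20 = 20 + ((25.8 − 19)/26)·10 = 20 + 2.61538 = 22.6154.

22.62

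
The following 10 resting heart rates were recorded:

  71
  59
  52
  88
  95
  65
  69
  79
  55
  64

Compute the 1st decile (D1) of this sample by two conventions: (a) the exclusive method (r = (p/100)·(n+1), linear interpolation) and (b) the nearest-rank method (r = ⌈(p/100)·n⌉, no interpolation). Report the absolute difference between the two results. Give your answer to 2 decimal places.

Sorted: 52, 55, 59, 64, 65, 69, 71, 79, 88, 95.
n = 10.
(a) r = 1.1; between ranks 1 (52) and 2 (55): 52.3.
(b) the nearest-rank method: rank 1 → 52.
|52.3 − 52| = 0.3.

0.30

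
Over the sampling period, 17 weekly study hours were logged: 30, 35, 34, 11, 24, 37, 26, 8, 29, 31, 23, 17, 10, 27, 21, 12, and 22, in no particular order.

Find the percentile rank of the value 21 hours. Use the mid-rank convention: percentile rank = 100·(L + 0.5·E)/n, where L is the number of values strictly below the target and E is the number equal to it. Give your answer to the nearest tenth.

32.4

Sorted: 8, 10, 11, 12, 17, 21, 22, 23, 24, 26, 27, 29, 30, 31, 34, 35, 37.
Count below 21: L = 5; count equal: E = 1; n = 17.
Percentile rank = 100·(5 + 0.5·1)/17 = 100·5.5/17 = 32.35.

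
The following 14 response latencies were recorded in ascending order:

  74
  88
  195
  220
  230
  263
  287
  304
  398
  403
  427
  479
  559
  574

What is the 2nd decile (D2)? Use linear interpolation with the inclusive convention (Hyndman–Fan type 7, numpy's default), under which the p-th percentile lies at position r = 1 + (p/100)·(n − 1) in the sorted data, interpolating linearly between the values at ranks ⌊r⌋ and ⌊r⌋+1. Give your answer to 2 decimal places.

210.00

n = 14.
r = 1 + (20/100)·(14 − 1) = 1 + 2.6 = 3.6.
Rank 3 is 195 and rank 4 is 220.
Interpolate: 195 + 0.6·(220 − 195) = 195 + 0.6·25 = 210.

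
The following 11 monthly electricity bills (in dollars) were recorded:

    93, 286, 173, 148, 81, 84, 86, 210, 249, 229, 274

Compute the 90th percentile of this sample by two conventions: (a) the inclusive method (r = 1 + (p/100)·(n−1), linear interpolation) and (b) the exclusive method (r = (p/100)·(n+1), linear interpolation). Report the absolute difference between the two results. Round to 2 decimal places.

9.60

Sorted: 81, 84, 86, 93, 148, 173, 210, 229, 249, 274, 286.
n = 11.
(a) r = 10 → value at rank 10 = 274.
(b) r = 10.8; between ranks 10 (274) and 11 (286): 283.6.
|274 − 283.6| = 9.6.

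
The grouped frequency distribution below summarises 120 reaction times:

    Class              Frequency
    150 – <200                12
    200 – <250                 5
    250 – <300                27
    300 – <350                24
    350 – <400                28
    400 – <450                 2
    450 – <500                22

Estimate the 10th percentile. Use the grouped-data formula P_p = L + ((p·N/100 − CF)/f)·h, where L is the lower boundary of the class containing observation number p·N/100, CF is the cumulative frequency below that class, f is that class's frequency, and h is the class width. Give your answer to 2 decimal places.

N = 120; target position k = 10/100 · 120 = 12.
Cumulative frequencies: 12, 17, 44, 68, 96, 98, 120.
Observation 12 falls in the class 150 – <200.
L = 150, CF = 0, f = 12, h = 50.
P10 = 150 + ((12 − 0)/12)·50 = 150 + 50 = 200.

200.00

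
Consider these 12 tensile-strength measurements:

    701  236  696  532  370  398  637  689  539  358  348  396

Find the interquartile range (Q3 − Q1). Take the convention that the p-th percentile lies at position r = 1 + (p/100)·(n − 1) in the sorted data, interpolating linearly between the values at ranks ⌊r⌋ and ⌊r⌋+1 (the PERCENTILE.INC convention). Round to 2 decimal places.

Sorted: 236, 348, 358, 370, 396, 398, 532, 539, 637, 689, 696, 701.
n = 12.
P25: r = 3.75; ranks 3–4 are 358, 370; interpolating gives 367.
P75: r = 9.25; ranks 9–10 are 637, 689; interpolating gives 650.
Difference: 650 − 367 = 283.

283.00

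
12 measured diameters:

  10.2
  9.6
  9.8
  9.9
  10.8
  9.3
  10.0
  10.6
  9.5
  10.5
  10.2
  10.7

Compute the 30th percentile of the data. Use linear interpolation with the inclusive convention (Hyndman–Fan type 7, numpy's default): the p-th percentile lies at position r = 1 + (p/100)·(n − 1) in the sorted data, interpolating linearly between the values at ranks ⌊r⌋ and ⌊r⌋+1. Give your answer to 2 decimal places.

Sorted: 9.3, 9.5, 9.6, 9.8, 9.9, 10.0, 10.2, 10.2, 10.5, 10.6, 10.7, 10.8.
n = 12.
r = 1 + (30/100)·(12 − 1) = 1 + 3.3 = 4.3.
Rank 4 is 9.8 and rank 5 is 9.9.
Interpolate: 9.8 + 0.3·(9.9 − 9.8) = 9.8 + 0.3·0.1 = 9.83.

9.83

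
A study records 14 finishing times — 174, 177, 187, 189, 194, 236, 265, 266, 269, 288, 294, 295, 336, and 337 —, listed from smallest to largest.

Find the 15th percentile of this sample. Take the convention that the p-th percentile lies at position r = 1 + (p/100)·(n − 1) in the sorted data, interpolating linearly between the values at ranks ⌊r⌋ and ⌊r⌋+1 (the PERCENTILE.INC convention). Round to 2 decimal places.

186.50

n = 14.
r = 1 + (15/100)·(14 − 1) = 1 + 1.95 = 2.95.
Rank 2 is 177 and rank 3 is 187.
Interpolate: 177 + 0.95·(187 − 177) = 177 + 0.95·10 = 186.5.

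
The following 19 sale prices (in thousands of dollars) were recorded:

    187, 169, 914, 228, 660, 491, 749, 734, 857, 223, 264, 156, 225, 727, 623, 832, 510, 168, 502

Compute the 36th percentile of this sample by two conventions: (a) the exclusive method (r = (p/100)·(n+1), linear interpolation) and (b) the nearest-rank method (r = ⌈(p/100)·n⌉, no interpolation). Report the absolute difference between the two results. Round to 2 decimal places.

7.20

Sorted: 156, 168, 169, 187, 223, 225, 228, 264, 491, 502, 510, 623, 660, 727, 734, 749, 832, 857, 914.
n = 19.
(a) r = 7.2; between ranks 7 (228) and 8 (264): 235.2.
(b) the nearest-rank method: rank 7 → 228.
|235.2 − 228| = 7.2.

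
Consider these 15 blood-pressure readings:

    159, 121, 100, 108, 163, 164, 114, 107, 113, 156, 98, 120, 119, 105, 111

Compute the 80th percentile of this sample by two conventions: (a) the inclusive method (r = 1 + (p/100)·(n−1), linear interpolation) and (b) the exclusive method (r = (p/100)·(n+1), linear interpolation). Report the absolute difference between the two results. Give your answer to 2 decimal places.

Sorted: 98, 100, 105, 107, 108, 111, 113, 114, 119, 120, 121, 156, 159, 163, 164.
n = 15.
(a) r = 12.2; between ranks 12 (156) and 13 (159): 156.6.
(b) r = 12.8; between ranks 12 (156) and 13 (159): 158.4.
|156.6 − 158.4| = 1.8.

1.80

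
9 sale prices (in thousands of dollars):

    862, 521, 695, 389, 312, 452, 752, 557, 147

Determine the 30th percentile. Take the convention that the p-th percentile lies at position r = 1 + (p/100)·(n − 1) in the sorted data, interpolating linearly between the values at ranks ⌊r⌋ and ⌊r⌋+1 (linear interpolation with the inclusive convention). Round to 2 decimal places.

414.20

Sorted: 147, 312, 389, 452, 521, 557, 695, 752, 862.
n = 9.
r = 1 + (30/100)·(9 − 1) = 1 + 2.4 = 3.4.
Rank 3 is 389 and rank 4 is 452.
Interpolate: 389 + 0.4·(452 − 389) = 389 + 0.4·63 = 414.2.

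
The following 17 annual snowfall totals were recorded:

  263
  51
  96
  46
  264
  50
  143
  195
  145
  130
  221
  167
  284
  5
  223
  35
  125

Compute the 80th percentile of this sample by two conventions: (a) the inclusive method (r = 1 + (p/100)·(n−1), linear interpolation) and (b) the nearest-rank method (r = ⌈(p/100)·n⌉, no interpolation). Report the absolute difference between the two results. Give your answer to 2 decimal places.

0.40

Sorted: 5, 35, 46, 50, 51, 96, 125, 130, 143, 145, 167, 195, 221, 223, 263, 264, 284.
n = 17.
(a) r = 13.8; between ranks 13 (221) and 14 (223): 222.6.
(b) the nearest-rank method: rank 14 → 223.
|222.6 − 223| = 0.4.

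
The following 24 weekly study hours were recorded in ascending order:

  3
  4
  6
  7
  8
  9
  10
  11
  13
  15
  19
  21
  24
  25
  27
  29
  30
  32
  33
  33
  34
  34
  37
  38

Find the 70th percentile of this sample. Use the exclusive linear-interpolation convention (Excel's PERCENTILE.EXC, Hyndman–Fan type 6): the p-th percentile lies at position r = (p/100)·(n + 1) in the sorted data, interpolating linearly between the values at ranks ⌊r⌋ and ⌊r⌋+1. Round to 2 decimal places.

31.00

n = 24.
r = (70/100)·(24 + 1) = 17.5.
Rank 17 is 30 and rank 18 is 32.
Interpolate: 30 + 0.5·(32 − 30) = 30 + 0.5·2 = 31.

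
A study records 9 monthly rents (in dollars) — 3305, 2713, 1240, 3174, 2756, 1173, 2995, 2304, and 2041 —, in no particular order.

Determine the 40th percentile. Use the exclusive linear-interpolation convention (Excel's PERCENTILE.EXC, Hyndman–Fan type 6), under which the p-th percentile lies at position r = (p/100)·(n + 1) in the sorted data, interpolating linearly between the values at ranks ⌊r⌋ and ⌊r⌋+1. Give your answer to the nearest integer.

2304

Sorted: 1173, 1240, 2041, 2304, 2713, 2756, 2995, 3174, 3305.
n = 9.
r = (40/100)·(9 + 1) = 4.
r is an integer, so P40 is the value at rank 4: 2304.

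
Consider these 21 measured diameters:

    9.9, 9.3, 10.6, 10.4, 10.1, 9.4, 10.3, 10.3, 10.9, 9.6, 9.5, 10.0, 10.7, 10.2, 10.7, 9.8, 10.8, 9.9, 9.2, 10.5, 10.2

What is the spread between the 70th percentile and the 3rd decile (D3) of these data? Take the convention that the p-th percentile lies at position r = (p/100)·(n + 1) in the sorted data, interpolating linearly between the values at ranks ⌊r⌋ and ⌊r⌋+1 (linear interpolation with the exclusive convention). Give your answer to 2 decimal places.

0.58

Sorted: 9.2, 9.3, 9.4, 9.5, 9.6, 9.8, 9.9, 9.9, 10.0, 10.1, 10.2, 10.2, 10.3, 10.3, 10.4, 10.5, 10.6, 10.7, 10.7, 10.8, 10.9.
n = 21.
P30: r = 6.6; ranks 6–7 are 9.8, 9.9; interpolating gives 9.86.
P70: r = 15.4; ranks 15–16 are 10.4, 10.5; interpolating gives 10.44.
Difference: 10.44 − 9.86 = 0.58.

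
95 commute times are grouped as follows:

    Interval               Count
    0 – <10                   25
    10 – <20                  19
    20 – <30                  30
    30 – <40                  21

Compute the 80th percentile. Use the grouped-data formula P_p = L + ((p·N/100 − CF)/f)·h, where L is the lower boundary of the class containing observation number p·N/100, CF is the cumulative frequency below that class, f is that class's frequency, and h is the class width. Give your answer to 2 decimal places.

N = 95; target position k = 80/100 · 95 = 76.
Cumulative frequencies: 25, 44, 74, 95.
Observation 76 falls in the class 30 – <40.
L = 30, CF = 74, f = 21, h = 10.
P80 = 30 + ((76 − 74)/21)·10 = 30 + 0.952381 = 30.9524.

30.95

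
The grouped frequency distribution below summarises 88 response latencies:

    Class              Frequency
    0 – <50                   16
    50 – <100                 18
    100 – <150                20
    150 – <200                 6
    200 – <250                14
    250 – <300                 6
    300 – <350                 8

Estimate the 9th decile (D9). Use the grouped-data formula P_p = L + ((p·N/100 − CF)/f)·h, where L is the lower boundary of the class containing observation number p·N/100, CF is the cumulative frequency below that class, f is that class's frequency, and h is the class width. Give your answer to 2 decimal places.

293.33

N = 88; target position k = 90/100 · 88 = 79.2.
Cumulative frequencies: 16, 34, 54, 60, 74, 80, 88.
Observation 79.2 falls in the class 250 – <300.
L = 250, CF = 74, f = 6, h = 50.
P90 = 250 + ((79.2 − 74)/6)·50 = 250 + 43.3333 = 293.333.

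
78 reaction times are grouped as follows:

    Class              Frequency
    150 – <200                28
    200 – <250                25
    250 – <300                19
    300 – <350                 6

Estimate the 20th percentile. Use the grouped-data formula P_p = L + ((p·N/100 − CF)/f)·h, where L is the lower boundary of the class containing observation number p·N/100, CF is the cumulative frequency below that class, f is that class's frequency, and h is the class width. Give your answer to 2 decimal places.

N = 78; target position k = 20/100 · 78 = 15.6.
Cumulative frequencies: 28, 53, 72, 78.
Observation 15.6 falls in the class 150 – <200.
L = 150, CF = 0, f = 28, h = 50.
P20 = 150 + ((15.6 − 0)/28)·50 = 150 + 27.8571 = 177.857.

177.86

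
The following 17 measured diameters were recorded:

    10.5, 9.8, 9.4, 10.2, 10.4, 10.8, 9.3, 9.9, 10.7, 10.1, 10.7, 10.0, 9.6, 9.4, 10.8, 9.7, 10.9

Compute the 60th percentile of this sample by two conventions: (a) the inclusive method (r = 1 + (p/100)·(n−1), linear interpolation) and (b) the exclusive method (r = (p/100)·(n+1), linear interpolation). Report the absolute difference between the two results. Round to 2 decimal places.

Sorted: 9.3, 9.4, 9.4, 9.6, 9.7, 9.8, 9.9, 10.0, 10.1, 10.2, 10.4, 10.5, 10.7, 10.7, 10.8, 10.8, 10.9.
n = 17.
(a) r = 10.6; between ranks 10 (10.2) and 11 (10.4): 10.32.
(b) r = 10.8; between ranks 10 (10.2) and 11 (10.4): 10.36.
|10.32 − 10.36| = 0.04.

0.04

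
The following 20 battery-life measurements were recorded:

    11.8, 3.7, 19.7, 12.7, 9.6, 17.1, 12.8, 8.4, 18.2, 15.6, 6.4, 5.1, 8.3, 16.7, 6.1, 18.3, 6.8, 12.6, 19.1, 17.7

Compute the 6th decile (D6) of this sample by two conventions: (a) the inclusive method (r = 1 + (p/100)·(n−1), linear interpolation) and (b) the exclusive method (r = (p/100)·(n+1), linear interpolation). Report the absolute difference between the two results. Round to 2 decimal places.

Sorted: 3.7, 5.1, 6.1, 6.4, 6.8, 8.3, 8.4, 9.6, 11.8, 12.6, 12.7, 12.8, 15.6, 16.7, 17.1, 17.7, 18.2, 18.3, 19.1, 19.7.
n = 20.
(a) r = 12.4; between ranks 12 (12.8) and 13 (15.6): 13.92.
(b) r = 12.6; between ranks 12 (12.8) and 13 (15.6): 14.48.
|13.92 − 14.48| = 0.56.

0.56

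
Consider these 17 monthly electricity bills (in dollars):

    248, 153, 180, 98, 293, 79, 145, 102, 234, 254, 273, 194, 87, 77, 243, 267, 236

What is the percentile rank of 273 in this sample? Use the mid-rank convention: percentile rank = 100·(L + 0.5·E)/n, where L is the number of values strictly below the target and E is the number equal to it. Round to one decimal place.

Sorted: 77, 79, 87, 98, 102, 145, 153, 180, 194, 234, 236, 243, 248, 254, 267, 273, 293.
Count below 273: L = 15; count equal: E = 1; n = 17.
Percentile rank = 100·(15 + 0.5·1)/17 = 100·15.5/17 = 91.18.

91.2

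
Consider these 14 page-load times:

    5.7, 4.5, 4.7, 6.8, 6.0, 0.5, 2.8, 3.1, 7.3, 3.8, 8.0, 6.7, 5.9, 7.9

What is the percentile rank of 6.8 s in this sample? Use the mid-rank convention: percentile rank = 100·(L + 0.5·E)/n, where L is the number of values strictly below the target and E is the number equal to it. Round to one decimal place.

75.0

Sorted: 0.5, 2.8, 3.1, 3.8, 4.5, 4.7, 5.7, 5.9, 6.0, 6.7, 6.8, 7.3, 7.9, 8.0.
Count below 6.8: L = 10; count equal: E = 1; n = 14.
Percentile rank = 100·(10 + 0.5·1)/14 = 100·10.5/14 = 75.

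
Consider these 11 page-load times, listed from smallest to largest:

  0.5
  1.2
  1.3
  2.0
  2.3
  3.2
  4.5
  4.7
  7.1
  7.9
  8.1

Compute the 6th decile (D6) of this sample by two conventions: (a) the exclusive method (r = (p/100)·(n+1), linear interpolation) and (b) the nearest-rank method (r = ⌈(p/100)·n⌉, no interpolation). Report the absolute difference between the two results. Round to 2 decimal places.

n = 11.
(a) r = 7.2; between ranks 7 (4.5) and 8 (4.7): 4.54.
(b) the nearest-rank method: rank 7 → 4.5.
|4.54 − 4.5| = 0.04.

0.04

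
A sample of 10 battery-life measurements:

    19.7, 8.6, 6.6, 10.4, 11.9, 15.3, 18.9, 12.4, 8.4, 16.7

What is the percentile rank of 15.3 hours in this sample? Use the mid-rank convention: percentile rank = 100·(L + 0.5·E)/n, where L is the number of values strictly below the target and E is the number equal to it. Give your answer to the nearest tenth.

Sorted: 6.6, 8.4, 8.6, 10.4, 11.9, 12.4, 15.3, 16.7, 18.9, 19.7.
Count below 15.3: L = 6; count equal: E = 1; n = 10.
Percentile rank = 100·(6 + 0.5·1)/10 = 100·6.5/10 = 65.

65.0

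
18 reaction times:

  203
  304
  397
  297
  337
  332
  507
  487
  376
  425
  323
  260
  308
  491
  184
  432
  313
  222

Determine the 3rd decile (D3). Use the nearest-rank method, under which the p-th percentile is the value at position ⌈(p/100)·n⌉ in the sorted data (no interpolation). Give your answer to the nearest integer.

304

Sorted: 184, 203, 222, 260, 297, 304, 308, 313, 323, 332, 337, 376, 397, 425, 432, 487, 491, 507.
n = 18.
Position = ⌈30/100 · 18⌉ = ⌈5.4⌉ = 6.
The value at rank 6 is 304.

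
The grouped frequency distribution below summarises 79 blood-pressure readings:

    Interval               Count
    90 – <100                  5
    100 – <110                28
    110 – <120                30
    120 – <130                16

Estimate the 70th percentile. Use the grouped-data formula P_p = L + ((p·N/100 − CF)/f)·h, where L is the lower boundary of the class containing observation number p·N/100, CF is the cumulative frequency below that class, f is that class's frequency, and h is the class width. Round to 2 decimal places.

N = 79; target position k = 70/100 · 79 = 55.3.
Cumulative frequencies: 5, 33, 63, 79.
Observation 55.3 falls in the class 110 – <120.
L = 110, CF = 33, f = 30, h = 10.
P70 = 110 + ((55.3 − 33)/30)·10 = 110 + 7.43333 = 117.433.

117.43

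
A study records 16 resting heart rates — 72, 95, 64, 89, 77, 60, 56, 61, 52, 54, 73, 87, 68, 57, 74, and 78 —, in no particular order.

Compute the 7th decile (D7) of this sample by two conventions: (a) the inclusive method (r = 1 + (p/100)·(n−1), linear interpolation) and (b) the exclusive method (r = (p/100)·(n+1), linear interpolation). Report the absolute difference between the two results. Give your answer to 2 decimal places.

Sorted: 52, 54, 56, 57, 60, 61, 64, 68, 72, 73, 74, 77, 78, 87, 89, 95.
n = 16.
(a) r = 11.5; between ranks 11 (74) and 12 (77): 75.5.
(b) r = 11.9; between ranks 11 (74) and 12 (77): 76.7.
|75.5 − 76.7| = 1.2.

1.20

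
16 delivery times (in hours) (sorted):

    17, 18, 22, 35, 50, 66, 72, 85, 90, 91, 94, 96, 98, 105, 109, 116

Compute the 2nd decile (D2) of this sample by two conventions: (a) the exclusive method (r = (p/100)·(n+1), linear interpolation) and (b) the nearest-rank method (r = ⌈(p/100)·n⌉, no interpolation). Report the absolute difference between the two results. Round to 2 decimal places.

7.80

n = 16.
(a) r = 3.4; between ranks 3 (22) and 4 (35): 27.2.
(b) the nearest-rank method: rank 4 → 35.
|27.2 − 35| = 7.8.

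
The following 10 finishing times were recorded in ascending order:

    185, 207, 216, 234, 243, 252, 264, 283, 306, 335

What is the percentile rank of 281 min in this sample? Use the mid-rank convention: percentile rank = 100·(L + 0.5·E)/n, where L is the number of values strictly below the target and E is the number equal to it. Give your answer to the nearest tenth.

70.0

Count below 281: L = 7; count equal: E = 0; n = 10.
Percentile rank = 100·(7 + 0.5·0)/10 = 100·7/10 = 70.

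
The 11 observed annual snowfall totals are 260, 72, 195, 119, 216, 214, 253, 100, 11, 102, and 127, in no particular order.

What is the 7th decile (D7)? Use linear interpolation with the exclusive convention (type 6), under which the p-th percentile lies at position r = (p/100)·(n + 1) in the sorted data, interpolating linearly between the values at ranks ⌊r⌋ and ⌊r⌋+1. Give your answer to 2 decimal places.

214.80

Sorted: 11, 72, 100, 102, 119, 127, 195, 214, 216, 253, 260.
n = 11.
r = (70/100)·(11 + 1) = 8.4.
Rank 8 is 214 and rank 9 is 216.
Interpolate: 214 + 0.4·(216 − 214) = 214 + 0.4·2 = 214.8.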